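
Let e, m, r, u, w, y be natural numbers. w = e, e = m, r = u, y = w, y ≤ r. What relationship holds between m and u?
m ≤ u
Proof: Since w = e and e = m, w = m. Because y = w and y ≤ r, w ≤ r. Since r = u, w ≤ u. Because w = m, m ≤ u.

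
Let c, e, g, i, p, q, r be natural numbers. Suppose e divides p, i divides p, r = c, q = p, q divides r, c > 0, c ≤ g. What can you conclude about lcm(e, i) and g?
lcm(e, i) ≤ g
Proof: Since e divides p and i divides p, lcm(e, i) divides p. q = p and q divides r, thus p divides r. r = c, so p divides c. From lcm(e, i) divides p, lcm(e, i) divides c. Because c > 0, lcm(e, i) ≤ c. Since c ≤ g, lcm(e, i) ≤ g.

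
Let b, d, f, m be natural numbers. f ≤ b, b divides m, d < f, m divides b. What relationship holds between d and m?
d < m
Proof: b divides m and m divides b, so b = m. d < f and f ≤ b, so d < b. b = m, so d < m.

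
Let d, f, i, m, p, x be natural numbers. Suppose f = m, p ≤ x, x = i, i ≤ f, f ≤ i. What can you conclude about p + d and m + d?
p + d ≤ m + d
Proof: Because i ≤ f and f ≤ i, i = f. Because f = m, i = m. x = i and p ≤ x, thus p ≤ i. Since i = m, p ≤ m. Then p + d ≤ m + d.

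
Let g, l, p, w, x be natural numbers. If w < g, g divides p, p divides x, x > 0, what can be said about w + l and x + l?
w + l < x + l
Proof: From g divides p and p divides x, g divides x. Since x > 0, g ≤ x. w < g, so w < x. Then w + l < x + l.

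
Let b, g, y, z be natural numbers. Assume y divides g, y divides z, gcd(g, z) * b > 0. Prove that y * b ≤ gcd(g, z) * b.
Because y divides g and y divides z, y divides gcd(g, z). Then y * b divides gcd(g, z) * b. gcd(g, z) * b > 0, so y * b ≤ gcd(g, z) * b.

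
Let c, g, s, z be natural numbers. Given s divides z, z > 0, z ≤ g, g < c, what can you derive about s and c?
s < c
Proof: From s divides z and z > 0, s ≤ z. From z ≤ g and g < c, z < c. s ≤ z, so s < c.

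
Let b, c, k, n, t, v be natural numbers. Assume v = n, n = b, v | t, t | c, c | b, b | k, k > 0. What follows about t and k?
t ≤ k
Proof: v = n and n = b, so v = b. Because v | t, b | t. t | c and c | b, therefore t | b. Because b | t, b = t. Since b | k, t | k. Since k > 0, t ≤ k.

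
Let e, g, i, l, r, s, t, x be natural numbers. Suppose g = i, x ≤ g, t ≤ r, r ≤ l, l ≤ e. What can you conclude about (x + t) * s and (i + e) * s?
(x + t) * s ≤ (i + e) * s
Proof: g = i and x ≤ g, hence x ≤ i. t ≤ r and r ≤ l, therefore t ≤ l. Since l ≤ e, t ≤ e. x ≤ i, so x + t ≤ i + e. Then (x + t) * s ≤ (i + e) * s.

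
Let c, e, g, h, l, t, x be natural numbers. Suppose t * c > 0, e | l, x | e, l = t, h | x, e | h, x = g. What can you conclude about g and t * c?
g ≤ t * c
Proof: e | h and h | x, therefore e | x. x | e, so e = x. x = g, so e = g. l = t and e | l, so e | t. e = g, so g | t. Then g | t * c. Since t * c > 0, g ≤ t * c.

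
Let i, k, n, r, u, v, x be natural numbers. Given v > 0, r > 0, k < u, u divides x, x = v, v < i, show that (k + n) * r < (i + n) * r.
Since x = v and u divides x, u divides v. Because v > 0, u ≤ v. Since k < u, k < v. v < i, so k < i. Then k + n < i + n. Since r > 0, by multiplying by a positive, (k + n) * r < (i + n) * r.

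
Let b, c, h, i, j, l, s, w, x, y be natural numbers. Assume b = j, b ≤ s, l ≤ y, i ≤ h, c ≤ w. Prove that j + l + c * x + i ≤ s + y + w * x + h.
Since b = j and b ≤ s, j ≤ s. l ≤ y, so j + l ≤ s + y. c ≤ w, so c * x ≤ w * x. i ≤ h, so c * x + i ≤ w * x + h. Since j + l ≤ s + y, j + l + c * x + i ≤ s + y + w * x + h.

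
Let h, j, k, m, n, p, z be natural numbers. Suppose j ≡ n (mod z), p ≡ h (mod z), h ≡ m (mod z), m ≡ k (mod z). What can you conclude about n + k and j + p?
n + k ≡ j + p (mod z)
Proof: p ≡ h (mod z) and h ≡ m (mod z), therefore p ≡ m (mod z). m ≡ k (mod z), so p ≡ k (mod z). Since j ≡ n (mod z), by adding congruences, j + p ≡ n + k (mod z). Then n + k ≡ j + p (mod z).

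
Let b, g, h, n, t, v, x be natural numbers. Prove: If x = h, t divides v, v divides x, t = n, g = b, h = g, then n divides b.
From h = g and g = b, h = b. x = h and v divides x, hence v divides h. t divides v, so t divides h. t = n, so n divides h. Because h = b, n divides b.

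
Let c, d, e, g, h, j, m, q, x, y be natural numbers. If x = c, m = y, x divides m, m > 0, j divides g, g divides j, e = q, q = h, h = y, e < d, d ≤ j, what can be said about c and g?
c < g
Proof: From x divides m and m > 0, x ≤ m. m = y, so x ≤ y. From x = c, c ≤ y. j divides g and g divides j, therefore j = g. e = q and q = h, hence e = h. Since h = y, e = y. Because e < d and d ≤ j, e < j. Since e = y, y < j. Since j = g, y < g. Since c ≤ y, c < g.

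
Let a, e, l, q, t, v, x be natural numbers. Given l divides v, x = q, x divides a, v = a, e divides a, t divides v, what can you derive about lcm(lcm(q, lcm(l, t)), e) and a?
lcm(lcm(q, lcm(l, t)), e) divides a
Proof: From x = q and x divides a, q divides a. From l divides v and t divides v, lcm(l, t) divides v. v = a, so lcm(l, t) divides a. Because q divides a, lcm(q, lcm(l, t)) divides a. e divides a, so lcm(lcm(q, lcm(l, t)), e) divides a.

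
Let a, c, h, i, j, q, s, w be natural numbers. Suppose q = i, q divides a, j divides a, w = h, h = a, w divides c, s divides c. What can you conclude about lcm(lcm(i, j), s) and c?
lcm(lcm(i, j), s) divides c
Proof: From q = i and q divides a, i divides a. Since j divides a, lcm(i, j) divides a. w = h and h = a, hence w = a. w divides c, so a divides c. lcm(i, j) divides a, so lcm(i, j) divides c. Since s divides c, lcm(lcm(i, j), s) divides c.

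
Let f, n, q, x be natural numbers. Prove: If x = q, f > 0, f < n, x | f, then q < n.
Since x | f and f > 0, x ≤ f. Since f < n, x < n. Since x = q, q < n.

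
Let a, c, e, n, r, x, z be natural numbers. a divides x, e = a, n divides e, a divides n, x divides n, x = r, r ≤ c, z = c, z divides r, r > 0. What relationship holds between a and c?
a = c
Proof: e = a and n divides e, so n divides a. a divides n, so n = a. x divides n, so x divides a. a divides x, so a = x. x = r, so a = r. From z = c and z divides r, c divides r. From r > 0, c ≤ r. Since r ≤ c, r = c. Since a = r, a = c.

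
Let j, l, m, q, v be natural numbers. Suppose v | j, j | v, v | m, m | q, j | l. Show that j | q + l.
Because v | j and j | v, v = j. v | m and m | q, so v | q. From v = j, j | q. Since j | l, j | q + l.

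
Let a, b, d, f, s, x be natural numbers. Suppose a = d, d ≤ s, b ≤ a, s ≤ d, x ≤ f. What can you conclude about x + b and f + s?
x + b ≤ f + s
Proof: d ≤ s and s ≤ d, thus d = s. Because a = d, a = s. Since b ≤ a, b ≤ s. x ≤ f, so x + b ≤ f + s.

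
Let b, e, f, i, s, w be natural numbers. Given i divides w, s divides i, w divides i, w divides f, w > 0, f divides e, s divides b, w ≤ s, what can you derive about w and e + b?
w divides e + b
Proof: From w divides f and f divides e, w divides e. i divides w and w divides i, therefore i = w. s divides i, so s divides w. Since w > 0, s ≤ w. w ≤ s, so s = w. s divides b, so w divides b. Since w divides e, w divides e + b.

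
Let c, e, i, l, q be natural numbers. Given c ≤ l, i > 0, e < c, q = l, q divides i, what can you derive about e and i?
e < i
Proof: Because q divides i and i > 0, q ≤ i. Since q = l, l ≤ i. c ≤ l, so c ≤ i. Since e < c, e < i.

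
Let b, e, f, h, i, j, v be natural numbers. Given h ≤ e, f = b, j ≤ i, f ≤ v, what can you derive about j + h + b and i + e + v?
j + h + b ≤ i + e + v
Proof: j ≤ i and h ≤ e, thus j + h ≤ i + e. Because f = b and f ≤ v, b ≤ v. From j + h ≤ i + e, j + h + b ≤ i + e + v.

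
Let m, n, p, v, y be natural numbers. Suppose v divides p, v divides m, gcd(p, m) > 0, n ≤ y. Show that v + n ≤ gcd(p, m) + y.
v divides p and v divides m, therefore v divides gcd(p, m). gcd(p, m) > 0, so v ≤ gcd(p, m). n ≤ y, so v + n ≤ gcd(p, m) + y.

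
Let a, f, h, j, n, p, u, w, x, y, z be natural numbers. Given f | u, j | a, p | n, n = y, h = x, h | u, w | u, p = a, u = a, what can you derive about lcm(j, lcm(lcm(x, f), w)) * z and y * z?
lcm(j, lcm(lcm(x, f), w)) * z | y * z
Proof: Since h = x and h | u, x | u. Since f | u, lcm(x, f) | u. Since w | u, lcm(lcm(x, f), w) | u. From u = a, lcm(lcm(x, f), w) | a. Because j | a, lcm(j, lcm(lcm(x, f), w)) | a. Because p = a and p | n, a | n. Since n = y, a | y. Since lcm(j, lcm(lcm(x, f), w)) | a, lcm(j, lcm(lcm(x, f), w)) | y. Then lcm(j, lcm(lcm(x, f), w)) * z | y * z.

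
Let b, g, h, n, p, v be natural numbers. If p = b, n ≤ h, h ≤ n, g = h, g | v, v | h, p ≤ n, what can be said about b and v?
b ≤ v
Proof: n ≤ h and h ≤ n, so n = h. g = h and g | v, therefore h | v. v | h, so h = v. Since n = h, n = v. Since p ≤ n, p ≤ v. From p = b, b ≤ v.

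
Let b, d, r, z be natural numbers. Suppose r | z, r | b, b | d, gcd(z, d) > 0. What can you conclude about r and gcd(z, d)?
r ≤ gcd(z, d)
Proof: r | b and b | d, so r | d. Because r | z, r | gcd(z, d). gcd(z, d) > 0, so r ≤ gcd(z, d).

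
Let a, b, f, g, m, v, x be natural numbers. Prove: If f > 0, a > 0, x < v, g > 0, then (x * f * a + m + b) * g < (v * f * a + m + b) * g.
Because x < v and f > 0, by multiplying by a positive, x * f < v * f. Because a > 0, by multiplying by a positive, x * f * a < v * f * a. Then x * f * a + m < v * f * a + m. Then x * f * a + m + b < v * f * a + m + b. From g > 0, by multiplying by a positive, (x * f * a + m + b) * g < (v * f * a + m + b) * g.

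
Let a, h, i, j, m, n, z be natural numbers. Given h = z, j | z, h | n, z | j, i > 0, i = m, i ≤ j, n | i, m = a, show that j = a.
z | j and j | z, hence z = j. h | n and n | i, so h | i. Since h = z, z | i. Since z = j, j | i. i > 0, so j ≤ i. i ≤ j, so j = i. i = m, so j = m. Since m = a, j = a.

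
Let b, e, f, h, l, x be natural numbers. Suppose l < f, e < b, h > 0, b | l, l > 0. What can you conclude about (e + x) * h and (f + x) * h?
(e + x) * h < (f + x) * h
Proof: b | l and l > 0, therefore b ≤ l. Since e < b, e < l. Because l < f, e < f. Then e + x < f + x. Since h > 0, (e + x) * h < (f + x) * h.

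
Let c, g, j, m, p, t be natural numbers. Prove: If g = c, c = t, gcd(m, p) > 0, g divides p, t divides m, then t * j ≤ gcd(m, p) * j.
g = c and c = t, hence g = t. Since g divides p, t divides p. Since t divides m, t divides gcd(m, p). gcd(m, p) > 0, so t ≤ gcd(m, p). By multiplying by a non-negative, t * j ≤ gcd(m, p) * j.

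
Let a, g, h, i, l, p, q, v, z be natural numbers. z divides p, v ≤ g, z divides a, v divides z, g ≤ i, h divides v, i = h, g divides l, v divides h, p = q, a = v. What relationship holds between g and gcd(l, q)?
g divides gcd(l, q)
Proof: a = v and z divides a, therefore z divides v. v divides z, so z = v. From h divides v and v divides h, h = v. i = h, so i = v. Since g ≤ i, g ≤ v. v ≤ g, so v = g. z = v, so z = g. From p = q and z divides p, z divides q. Since z = g, g divides q. From g divides l, g divides gcd(l, q).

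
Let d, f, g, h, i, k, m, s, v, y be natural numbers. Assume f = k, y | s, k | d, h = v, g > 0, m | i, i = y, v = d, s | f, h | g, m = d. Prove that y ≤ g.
i = y and m | i, thus m | y. Since m = d, d | y. Because f = k and s | f, s | k. y | s, so y | k. k | d, so y | d. Since d | y, d = y. Since h = v and h | g, v | g. Since v = d, d | g. Since g > 0, d ≤ g. d = y, so y ≤ g.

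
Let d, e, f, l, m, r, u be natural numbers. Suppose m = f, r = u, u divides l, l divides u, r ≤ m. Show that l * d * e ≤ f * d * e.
Since u divides l and l divides u, u = l. Since r = u, r = l. m = f and r ≤ m, so r ≤ f. r = l, so l ≤ f. By multiplying by a non-negative, l * d ≤ f * d. By multiplying by a non-negative, l * d * e ≤ f * d * e.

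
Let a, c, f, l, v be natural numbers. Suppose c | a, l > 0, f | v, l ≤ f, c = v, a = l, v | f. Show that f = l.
v | f and f | v, thus v = f. From c = v and c | a, v | a. Since a = l, v | l. Because v = f, f | l. Since l > 0, f ≤ l. l ≤ f, so f = l.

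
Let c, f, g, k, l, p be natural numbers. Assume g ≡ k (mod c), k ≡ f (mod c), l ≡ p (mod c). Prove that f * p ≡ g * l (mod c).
g ≡ k (mod c) and k ≡ f (mod c), thus g ≡ f (mod c). l ≡ p (mod c), so g * l ≡ f * p (mod c). Then f * p ≡ g * l (mod c).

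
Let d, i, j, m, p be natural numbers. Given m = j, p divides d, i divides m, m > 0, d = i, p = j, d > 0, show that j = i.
Since p = j and p divides d, j divides d. d > 0, so j ≤ d. d = i, so j ≤ i. Because i divides m and m > 0, i ≤ m. Since m = j, i ≤ j. Since j ≤ i, j = i.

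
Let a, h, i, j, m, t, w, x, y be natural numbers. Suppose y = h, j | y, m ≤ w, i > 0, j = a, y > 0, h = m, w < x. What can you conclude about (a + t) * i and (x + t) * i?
(a + t) * i < (x + t) * i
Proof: Since y = h and h = m, y = m. From j | y and y > 0, j ≤ y. Since y = m, j ≤ m. Since j = a, a ≤ m. m ≤ w and w < x, thus m < x. Since a ≤ m, a < x. Then a + t < x + t. Since i > 0, (a + t) * i < (x + t) * i.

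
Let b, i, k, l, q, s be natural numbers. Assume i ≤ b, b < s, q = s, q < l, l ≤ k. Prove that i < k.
Because q = s and q < l, s < l. b < s, so b < l. i ≤ b, so i < l. l ≤ k, so i < k.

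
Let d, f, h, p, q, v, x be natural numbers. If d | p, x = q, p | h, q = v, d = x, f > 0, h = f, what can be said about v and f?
v ≤ f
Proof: Because d = x and x = q, d = q. Since d | p, q | p. From h = f and p | h, p | f. Since q | p, q | f. f > 0, so q ≤ f. Because q = v, v ≤ f.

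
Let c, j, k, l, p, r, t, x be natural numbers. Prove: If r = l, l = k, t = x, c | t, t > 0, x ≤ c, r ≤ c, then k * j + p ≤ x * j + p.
r = l and l = k, hence r = k. From c | t and t > 0, c ≤ t. Since t = x, c ≤ x. Since x ≤ c, c = x. Since r ≤ c, r ≤ x. r = k, so k ≤ x. Then k * j ≤ x * j. Then k * j + p ≤ x * j + p.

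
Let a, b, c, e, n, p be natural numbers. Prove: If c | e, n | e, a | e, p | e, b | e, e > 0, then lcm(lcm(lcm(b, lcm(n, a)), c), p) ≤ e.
n | e and a | e, thus lcm(n, a) | e. b | e, so lcm(b, lcm(n, a)) | e. c | e, so lcm(lcm(b, lcm(n, a)), c) | e. p | e, so lcm(lcm(lcm(b, lcm(n, a)), c), p) | e. Because e > 0, lcm(lcm(lcm(b, lcm(n, a)), c), p) ≤ e.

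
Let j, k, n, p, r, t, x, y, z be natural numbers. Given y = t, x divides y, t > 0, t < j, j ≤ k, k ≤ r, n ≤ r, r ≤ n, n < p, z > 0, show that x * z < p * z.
From y = t and x divides y, x divides t. t > 0, so x ≤ t. t < j and j ≤ k, so t < k. From x ≤ t, x < k. k ≤ r, so x < r. n ≤ r and r ≤ n, hence n = r. Since n < p, r < p. Since x < r, x < p. Since z > 0, by multiplying by a positive, x * z < p * z.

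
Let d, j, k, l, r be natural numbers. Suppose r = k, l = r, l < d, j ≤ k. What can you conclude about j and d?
j < d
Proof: l = r and r = k, therefore l = k. l < d, so k < d. j ≤ k, so j < d.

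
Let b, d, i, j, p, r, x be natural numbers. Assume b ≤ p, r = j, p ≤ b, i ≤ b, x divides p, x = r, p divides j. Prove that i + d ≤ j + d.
Because b ≤ p and p ≤ b, b = p. From x = r and r = j, x = j. x divides p, so j divides p. p divides j, so p = j. Since b = p, b = j. i ≤ b, so i ≤ j. Then i + d ≤ j + d.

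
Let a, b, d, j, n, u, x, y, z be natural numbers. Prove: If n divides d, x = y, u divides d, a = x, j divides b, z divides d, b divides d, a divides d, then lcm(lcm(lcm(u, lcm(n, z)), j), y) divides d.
n divides d and z divides d, hence lcm(n, z) divides d. u divides d, so lcm(u, lcm(n, z)) divides d. j divides b and b divides d, so j divides d. lcm(u, lcm(n, z)) divides d, so lcm(lcm(u, lcm(n, z)), j) divides d. Since a = x and x = y, a = y. Since a divides d, y divides d. lcm(lcm(u, lcm(n, z)), j) divides d, so lcm(lcm(lcm(u, lcm(n, z)), j), y) divides d.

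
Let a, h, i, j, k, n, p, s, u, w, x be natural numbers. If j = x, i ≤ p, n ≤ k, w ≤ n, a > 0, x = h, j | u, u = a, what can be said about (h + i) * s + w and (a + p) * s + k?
(h + i) * s + w ≤ (a + p) * s + k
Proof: Since u = a and j | u, j | a. j = x, so x | a. Since a > 0, x ≤ a. Because x = h, h ≤ a. i ≤ p, so h + i ≤ a + p. Then (h + i) * s ≤ (a + p) * s. Because w ≤ n and n ≤ k, w ≤ k. (h + i) * s ≤ (a + p) * s, so (h + i) * s + w ≤ (a + p) * s + k.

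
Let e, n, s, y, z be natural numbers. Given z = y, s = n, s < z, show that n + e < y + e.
s = n and s < z, thus n < z. z = y, so n < y. Then n + e < y + e.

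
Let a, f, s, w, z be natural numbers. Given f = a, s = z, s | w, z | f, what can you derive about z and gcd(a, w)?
z | gcd(a, w)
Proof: Since f = a and z | f, z | a. s = z and s | w, therefore z | w. z | a, so z | gcd(a, w).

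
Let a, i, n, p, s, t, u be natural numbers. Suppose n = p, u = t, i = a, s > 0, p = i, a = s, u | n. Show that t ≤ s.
Since i = a and a = s, i = s. Since p = i, p = s. n = p and u | n, hence u | p. Since p = s, u | s. Because u = t, t | s. Since s > 0, t ≤ s.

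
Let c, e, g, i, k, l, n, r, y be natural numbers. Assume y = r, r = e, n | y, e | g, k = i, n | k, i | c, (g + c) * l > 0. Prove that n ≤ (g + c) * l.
Since y = r and r = e, y = e. n | y, so n | e. Since e | g, n | g. k = i and n | k, thus n | i. Since i | c, n | c. n | g, so n | g + c. Then n | (g + c) * l. (g + c) * l > 0, so n ≤ (g + c) * l.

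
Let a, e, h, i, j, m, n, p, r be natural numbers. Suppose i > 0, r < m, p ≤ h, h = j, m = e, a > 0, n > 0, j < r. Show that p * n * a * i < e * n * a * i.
h = j and p ≤ h, thus p ≤ j. m = e and r < m, hence r < e. j < r, so j < e. Because p ≤ j, p < e. Combining with n > 0, by multiplying by a positive, p * n < e * n. From a > 0, by multiplying by a positive, p * n * a < e * n * a. Combining with i > 0, by multiplying by a positive, p * n * a * i < e * n * a * i.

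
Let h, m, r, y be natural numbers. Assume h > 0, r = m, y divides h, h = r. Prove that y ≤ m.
Since h = r and r = m, h = m. y divides h and h > 0, therefore y ≤ h. Because h = m, y ≤ m.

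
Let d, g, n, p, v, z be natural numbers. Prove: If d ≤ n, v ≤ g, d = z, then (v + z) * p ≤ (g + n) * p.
d = z and d ≤ n, hence z ≤ n. v ≤ g, so v + z ≤ g + n. By multiplying by a non-negative, (v + z) * p ≤ (g + n) * p.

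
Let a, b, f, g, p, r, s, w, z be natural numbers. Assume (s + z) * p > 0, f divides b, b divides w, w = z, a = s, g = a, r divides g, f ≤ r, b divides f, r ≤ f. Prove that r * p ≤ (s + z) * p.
g = a and a = s, hence g = s. Since r divides g, r divides s. Because f ≤ r and r ≤ f, f = r. b divides f and f divides b, so b = f. w = z and b divides w, thus b divides z. Since b = f, f divides z. Since f = r, r divides z. r divides s, so r divides s + z. Then r * p divides (s + z) * p. (s + z) * p > 0, so r * p ≤ (s + z) * p.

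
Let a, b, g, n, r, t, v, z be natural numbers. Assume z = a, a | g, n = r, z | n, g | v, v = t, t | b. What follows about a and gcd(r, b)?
a | gcd(r, b)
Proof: Since n = r and z | n, z | r. Since z = a, a | r. v = t and g | v, thus g | t. Since a | g, a | t. From t | b, a | b. Since a | r, a | gcd(r, b).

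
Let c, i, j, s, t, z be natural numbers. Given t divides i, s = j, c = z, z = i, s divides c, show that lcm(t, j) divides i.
Because c = z and z = i, c = i. Because s divides c, s divides i. s = j, so j divides i. t divides i, so lcm(t, j) divides i.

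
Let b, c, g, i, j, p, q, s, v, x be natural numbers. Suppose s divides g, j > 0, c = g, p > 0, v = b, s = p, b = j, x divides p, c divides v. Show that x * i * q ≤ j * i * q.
x divides p and p > 0, so x ≤ p. v = b and b = j, hence v = j. From s = p and s divides g, p divides g. c = g and c divides v, hence g divides v. p divides g, so p divides v. v = j, so p divides j. j > 0, so p ≤ j. From x ≤ p, x ≤ j. By multiplying by a non-negative, x * i ≤ j * i. By multiplying by a non-negative, x * i * q ≤ j * i * q.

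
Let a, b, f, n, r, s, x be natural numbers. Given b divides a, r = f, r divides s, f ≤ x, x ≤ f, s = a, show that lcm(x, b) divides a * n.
f ≤ x and x ≤ f, so f = x. r = f and r divides s, thus f divides s. s = a, so f divides a. Since f = x, x divides a. b divides a, so lcm(x, b) divides a. Then lcm(x, b) divides a * n.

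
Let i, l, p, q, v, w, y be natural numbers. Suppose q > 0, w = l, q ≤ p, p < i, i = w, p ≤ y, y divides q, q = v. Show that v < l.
y divides q and q > 0, thus y ≤ q. Because p ≤ y, p ≤ q. Since q ≤ p, p = q. Since q = v, p = v. i = w and w = l, hence i = l. p < i, so p < l. Since p = v, v < l.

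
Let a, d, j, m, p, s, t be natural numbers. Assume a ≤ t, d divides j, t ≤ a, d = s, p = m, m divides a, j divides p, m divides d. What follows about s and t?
s divides t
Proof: d divides j and j divides p, hence d divides p. p = m, so d divides m. m divides d, so m = d. Since d = s, m = s. Because a ≤ t and t ≤ a, a = t. m divides a, so m divides t. Because m = s, s divides t.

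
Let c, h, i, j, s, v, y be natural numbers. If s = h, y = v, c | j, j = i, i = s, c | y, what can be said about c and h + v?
c | h + v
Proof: j = i and i = s, so j = s. Because s = h, j = h. c | j, so c | h. y = v and c | y, thus c | v. Since c | h, c | h + v.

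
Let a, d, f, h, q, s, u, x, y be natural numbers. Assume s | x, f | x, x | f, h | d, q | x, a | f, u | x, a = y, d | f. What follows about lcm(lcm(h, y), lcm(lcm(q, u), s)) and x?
lcm(lcm(h, y), lcm(lcm(q, u), s)) | x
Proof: f | x and x | f, hence f = x. h | d and d | f, thus h | f. a = y and a | f, thus y | f. Since h | f, lcm(h, y) | f. Since f = x, lcm(h, y) | x. Since q | x and u | x, lcm(q, u) | x. Since s | x, lcm(lcm(q, u), s) | x. Since lcm(h, y) | x, lcm(lcm(h, y), lcm(lcm(q, u), s)) | x.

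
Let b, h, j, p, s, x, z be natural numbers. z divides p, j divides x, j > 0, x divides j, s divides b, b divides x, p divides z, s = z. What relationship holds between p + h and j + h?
p + h ≤ j + h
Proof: z divides p and p divides z, thus z = p. s = z and s divides b, thus z divides b. Because x divides j and j divides x, x = j. b divides x, so b divides j. Since z divides b, z divides j. j > 0, so z ≤ j. Since z = p, p ≤ j. Then p + h ≤ j + h.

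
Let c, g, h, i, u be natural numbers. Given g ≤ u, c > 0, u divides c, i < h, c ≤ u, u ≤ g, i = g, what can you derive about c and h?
c < h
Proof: g ≤ u and u ≤ g, thus g = u. i = g, so i = u. u divides c and c > 0, so u ≤ c. c ≤ u, so u = c. Since i = u, i = c. i < h, so c < h.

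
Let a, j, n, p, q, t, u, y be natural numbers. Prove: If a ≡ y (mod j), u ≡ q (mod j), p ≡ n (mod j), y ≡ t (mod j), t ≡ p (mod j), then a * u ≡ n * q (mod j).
Because a ≡ y (mod j) and y ≡ t (mod j), a ≡ t (mod j). Since t ≡ p (mod j), a ≡ p (mod j). From p ≡ n (mod j), a ≡ n (mod j). u ≡ q (mod j), so a * u ≡ n * q (mod j).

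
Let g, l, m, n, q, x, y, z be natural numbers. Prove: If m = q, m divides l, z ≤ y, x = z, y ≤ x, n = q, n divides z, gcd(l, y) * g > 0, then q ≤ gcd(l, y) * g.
m = q and m divides l, therefore q divides l. x = z and y ≤ x, so y ≤ z. z ≤ y, so z = y. n = q and n divides z, thus q divides z. z = y, so q divides y. q divides l, so q divides gcd(l, y). Then q divides gcd(l, y) * g. gcd(l, y) * g > 0, so q ≤ gcd(l, y) * g.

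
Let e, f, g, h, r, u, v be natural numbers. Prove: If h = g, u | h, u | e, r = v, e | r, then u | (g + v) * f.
From h = g and u | h, u | g. Because r = v and e | r, e | v. Since u | e, u | v. u | g, so u | g + v. Then u | (g + v) * f.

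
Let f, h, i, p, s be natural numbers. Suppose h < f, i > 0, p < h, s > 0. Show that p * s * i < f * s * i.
Since p < h and h < f, p < f. Since s > 0, p * s < f * s. i > 0, so p * s * i < f * s * i.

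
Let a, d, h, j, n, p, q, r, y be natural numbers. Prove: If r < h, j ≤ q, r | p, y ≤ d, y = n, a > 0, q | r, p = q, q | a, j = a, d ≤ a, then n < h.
From y = n and y ≤ d, n ≤ d. j = a and j ≤ q, thus a ≤ q. q | a and a > 0, therefore q ≤ a. a ≤ q, so a = q. p = q and r | p, thus r | q. Because q | r, q = r. From a = q, a = r. Since d ≤ a, d ≤ r. r < h, so d < h. n ≤ d, so n < h.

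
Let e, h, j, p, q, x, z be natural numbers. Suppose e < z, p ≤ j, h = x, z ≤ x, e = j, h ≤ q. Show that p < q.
e = j and e < z, so j < z. Because h = x and h ≤ q, x ≤ q. z ≤ x, so z ≤ q. j < z, so j < q. Since p ≤ j, p < q.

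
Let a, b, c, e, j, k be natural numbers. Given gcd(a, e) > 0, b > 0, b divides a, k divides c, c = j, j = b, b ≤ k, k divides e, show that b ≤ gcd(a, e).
From c = j and j = b, c = b. Since k divides c, k divides b. Since b > 0, k ≤ b. Since b ≤ k, k = b. k divides e, so b divides e. b divides a, so b divides gcd(a, e). gcd(a, e) > 0, so b ≤ gcd(a, e).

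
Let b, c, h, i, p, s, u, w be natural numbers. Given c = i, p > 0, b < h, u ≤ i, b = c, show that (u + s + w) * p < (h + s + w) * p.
b = c and c = i, so b = i. Since b < h, i < h. u ≤ i, so u < h. Then u + s < h + s. Then u + s + w < h + s + w. Because p > 0, by multiplying by a positive, (u + s + w) * p < (h + s + w) * p.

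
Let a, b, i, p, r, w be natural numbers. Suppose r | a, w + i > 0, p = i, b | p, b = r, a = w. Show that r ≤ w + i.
Because a = w and r | a, r | w. Because p = i and b | p, b | i. b = r, so r | i. r | w, so r | w + i. w + i > 0, so r ≤ w + i.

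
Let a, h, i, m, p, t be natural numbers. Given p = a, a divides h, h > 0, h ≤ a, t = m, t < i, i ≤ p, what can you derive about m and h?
m < h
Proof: a divides h and h > 0, so a ≤ h. Since h ≤ a, a = h. Since p = a, p = h. t = m and t < i, thus m < i. Since i ≤ p, m < p. Since p = h, m < h.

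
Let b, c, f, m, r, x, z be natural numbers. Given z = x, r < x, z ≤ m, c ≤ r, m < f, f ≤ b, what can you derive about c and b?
c < b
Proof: c ≤ r and r < x, hence c < x. z ≤ m and m < f, so z < f. Since f ≤ b, z < b. Since z = x, x < b. c < x, so c < b.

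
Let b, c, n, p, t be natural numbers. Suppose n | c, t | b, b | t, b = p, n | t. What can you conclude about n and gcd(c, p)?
n | gcd(c, p)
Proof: From t | b and b | t, t = b. Since b = p, t = p. n | t, so n | p. Since n | c, n | gcd(c, p).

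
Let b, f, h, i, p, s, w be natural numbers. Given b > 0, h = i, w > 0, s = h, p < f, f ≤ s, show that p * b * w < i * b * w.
From s = h and h = i, s = i. From p < f and f ≤ s, p < s. Since s = i, p < i. Since b > 0, by multiplying by a positive, p * b < i * b. Since w > 0, by multiplying by a positive, p * b * w < i * b * w.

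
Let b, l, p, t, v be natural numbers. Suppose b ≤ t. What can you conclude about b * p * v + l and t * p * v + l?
b * p * v + l ≤ t * p * v + l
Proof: Because b ≤ t, b * p ≤ t * p. Then b * p * v ≤ t * p * v. Then b * p * v + l ≤ t * p * v + l.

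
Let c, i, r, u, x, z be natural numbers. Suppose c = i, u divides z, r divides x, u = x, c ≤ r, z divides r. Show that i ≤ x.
Since u = x and u divides z, x divides z. z divides r, so x divides r. From r divides x, r = x. Because c = i and c ≤ r, i ≤ r. Since r = x, i ≤ x.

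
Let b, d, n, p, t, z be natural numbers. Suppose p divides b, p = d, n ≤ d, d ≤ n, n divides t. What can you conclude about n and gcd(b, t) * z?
n divides gcd(b, t) * z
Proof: Because d ≤ n and n ≤ d, d = n. Since p = d, p = n. p divides b, so n divides b. Since n divides t, n divides gcd(b, t). Then n divides gcd(b, t) * z.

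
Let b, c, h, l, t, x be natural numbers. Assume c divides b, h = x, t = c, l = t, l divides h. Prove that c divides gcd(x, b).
Since l = t and t = c, l = c. Since h = x and l divides h, l divides x. Since l = c, c divides x. c divides b, so c divides gcd(x, b).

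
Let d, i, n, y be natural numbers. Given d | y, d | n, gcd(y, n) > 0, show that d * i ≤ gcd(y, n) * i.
d | y and d | n, so d | gcd(y, n). Since gcd(y, n) > 0, d ≤ gcd(y, n). Then d * i ≤ gcd(y, n) * i.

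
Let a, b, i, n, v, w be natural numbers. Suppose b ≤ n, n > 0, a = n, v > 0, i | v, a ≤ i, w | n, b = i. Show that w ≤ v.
a = n and a ≤ i, thus n ≤ i. From b = i and b ≤ n, i ≤ n. Since n ≤ i, n = i. Because w | n and n > 0, w ≤ n. Since n = i, w ≤ i. Because i | v and v > 0, i ≤ v. w ≤ i, so w ≤ v.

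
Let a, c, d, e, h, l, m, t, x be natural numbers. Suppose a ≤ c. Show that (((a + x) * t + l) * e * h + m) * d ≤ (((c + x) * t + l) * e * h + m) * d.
a ≤ c, thus a + x ≤ c + x. Then (a + x) * t ≤ (c + x) * t. Then (a + x) * t + l ≤ (c + x) * t + l. Then ((a + x) * t + l) * e ≤ ((c + x) * t + l) * e. Then ((a + x) * t + l) * e * h ≤ ((c + x) * t + l) * e * h. Then ((a + x) * t + l) * e * h + m ≤ ((c + x) * t + l) * e * h + m. Then (((a + x) * t + l) * e * h + m) * d ≤ (((c + x) * t + l) * e * h + m) * d.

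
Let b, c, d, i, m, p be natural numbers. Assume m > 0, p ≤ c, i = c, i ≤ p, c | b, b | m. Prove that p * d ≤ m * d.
Since i = c and i ≤ p, c ≤ p. Since p ≤ c, c = p. c | b and b | m, hence c | m. Since m > 0, c ≤ m. Since c = p, p ≤ m. Then p * d ≤ m * d.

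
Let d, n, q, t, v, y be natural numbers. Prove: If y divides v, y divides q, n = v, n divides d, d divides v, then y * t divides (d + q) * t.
n = v and n divides d, hence v divides d. Since d divides v, v = d. Since y divides v, y divides d. From y divides q, y divides d + q. Then y * t divides (d + q) * t.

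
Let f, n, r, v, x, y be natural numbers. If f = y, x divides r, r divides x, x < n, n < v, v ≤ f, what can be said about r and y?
r < y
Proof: Because x divides r and r divides x, x = r. n < v and v ≤ f, hence n < f. Since x < n, x < f. x = r, so r < f. From f = y, r < y.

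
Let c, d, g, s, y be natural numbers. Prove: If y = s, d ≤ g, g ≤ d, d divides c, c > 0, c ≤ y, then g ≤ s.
d ≤ g and g ≤ d, therefore d = g. From d divides c and c > 0, d ≤ c. d = g, so g ≤ c. c ≤ y, so g ≤ y. Since y = s, g ≤ s.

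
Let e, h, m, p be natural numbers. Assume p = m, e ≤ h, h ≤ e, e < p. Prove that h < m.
e ≤ h and h ≤ e, hence e = h. Since e < p, h < p. From p = m, h < m.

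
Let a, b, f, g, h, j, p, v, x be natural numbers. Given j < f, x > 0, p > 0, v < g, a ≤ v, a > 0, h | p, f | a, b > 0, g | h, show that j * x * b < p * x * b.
f | a and a > 0, hence f ≤ a. Since j < f, j < a. a ≤ v and v < g, therefore a < g. From g | h and h | p, g | p. p > 0, so g ≤ p. a < g, so a < p. Since j < a, j < p. Since x > 0, j * x < p * x. Since b > 0, j * x * b < p * x * b.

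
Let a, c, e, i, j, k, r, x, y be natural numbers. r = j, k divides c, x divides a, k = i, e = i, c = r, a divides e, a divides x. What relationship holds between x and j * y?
x divides j * y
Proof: a divides x and x divides a, so a = x. e = i and a divides e, hence a divides i. a = x, so x divides i. c = r and r = j, thus c = j. k divides c, so k divides j. k = i, so i divides j. x divides i, so x divides j. Then x divides j * y.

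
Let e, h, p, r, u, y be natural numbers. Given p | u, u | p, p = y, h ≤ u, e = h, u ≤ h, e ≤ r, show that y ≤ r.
u | p and p | u, thus u = p. Since p = y, u = y. h ≤ u and u ≤ h, so h = u. From e = h and e ≤ r, h ≤ r. Since h = u, u ≤ r. Since u = y, y ≤ r.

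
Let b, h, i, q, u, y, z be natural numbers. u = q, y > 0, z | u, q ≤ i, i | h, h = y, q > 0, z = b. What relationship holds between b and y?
b ≤ y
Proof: u = q and z | u, therefore z | q. Since q > 0, z ≤ q. z = b, so b ≤ q. q ≤ i, so b ≤ i. h = y and i | h, so i | y. From y > 0, i ≤ y. b ≤ i, so b ≤ y.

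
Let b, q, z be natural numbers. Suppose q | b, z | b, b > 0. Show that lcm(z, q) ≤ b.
z | b and q | b, hence lcm(z, q) | b. Because b > 0, lcm(z, q) ≤ b.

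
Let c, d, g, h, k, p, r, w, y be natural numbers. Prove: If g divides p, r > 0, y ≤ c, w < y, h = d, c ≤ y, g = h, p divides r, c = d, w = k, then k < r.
Since y ≤ c and c ≤ y, y = c. c = d, so y = d. w < y, so w < d. g = h and h = d, hence g = d. From g divides p and p divides r, g divides r. g = d, so d divides r. r > 0, so d ≤ r. Since w < d, w < r. Since w = k, k < r.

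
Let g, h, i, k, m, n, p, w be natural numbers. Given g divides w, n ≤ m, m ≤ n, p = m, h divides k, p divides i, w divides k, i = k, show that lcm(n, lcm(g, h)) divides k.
From m ≤ n and n ≤ m, m = n. Since p = m, p = n. Since i = k and p divides i, p divides k. Since p = n, n divides k. g divides w and w divides k, therefore g divides k. h divides k, so lcm(g, h) divides k. Since n divides k, lcm(n, lcm(g, h)) divides k.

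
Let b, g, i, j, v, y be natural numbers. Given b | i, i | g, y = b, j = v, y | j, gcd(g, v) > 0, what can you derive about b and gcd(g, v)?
b ≤ gcd(g, v)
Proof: Because b | i and i | g, b | g. j = v and y | j, thus y | v. Because y = b, b | v. Since b | g, b | gcd(g, v). Since gcd(g, v) > 0, b ≤ gcd(g, v).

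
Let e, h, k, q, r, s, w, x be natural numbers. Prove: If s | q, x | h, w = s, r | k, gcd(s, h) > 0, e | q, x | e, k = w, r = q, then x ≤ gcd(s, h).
Because k = w and w = s, k = s. Since r = q and r | k, q | k. Since k = s, q | s. s | q, so q = s. Since e | q, e | s. x | e, so x | s. From x | h, x | gcd(s, h). gcd(s, h) > 0, so x ≤ gcd(s, h).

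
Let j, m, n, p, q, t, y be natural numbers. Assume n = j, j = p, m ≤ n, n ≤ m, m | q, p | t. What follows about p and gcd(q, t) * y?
p | gcd(q, t) * y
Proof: Because n = j and j = p, n = p. m ≤ n and n ≤ m, therefore m = n. Because m | q, n | q. Since n = p, p | q. p | t, so p | gcd(q, t). Then p | gcd(q, t) * y.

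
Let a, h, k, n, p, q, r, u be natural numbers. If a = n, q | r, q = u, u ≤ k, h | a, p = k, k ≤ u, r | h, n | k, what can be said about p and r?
p = r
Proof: Since u ≤ k and k ≤ u, u = k. From q = u and q | r, u | r. u = k, so k | r. From a = n and h | a, h | n. Since r | h, r | n. n | k, so r | k. k | r, so k = r. Because p = k, p = r.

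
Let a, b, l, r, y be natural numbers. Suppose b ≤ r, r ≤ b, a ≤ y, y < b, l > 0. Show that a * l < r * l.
b ≤ r and r ≤ b, therefore b = r. Because a ≤ y and y < b, a < b. b = r, so a < r. Since l > 0, a * l < r * l.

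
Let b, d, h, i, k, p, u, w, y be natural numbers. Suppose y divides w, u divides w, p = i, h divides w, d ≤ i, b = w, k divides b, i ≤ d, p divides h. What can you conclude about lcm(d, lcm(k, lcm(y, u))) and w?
lcm(d, lcm(k, lcm(y, u))) divides w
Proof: i ≤ d and d ≤ i, thus i = d. Since p = i, p = d. p divides h and h divides w, therefore p divides w. Because p = d, d divides w. b = w and k divides b, so k divides w. From y divides w and u divides w, lcm(y, u) divides w. k divides w, so lcm(k, lcm(y, u)) divides w. d divides w, so lcm(d, lcm(k, lcm(y, u))) divides w.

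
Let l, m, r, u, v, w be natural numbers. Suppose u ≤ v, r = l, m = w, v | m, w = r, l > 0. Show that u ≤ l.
w = r and r = l, thus w = l. m = w and v | m, so v | w. Since w = l, v | l. Since l > 0, v ≤ l. u ≤ v, so u ≤ l.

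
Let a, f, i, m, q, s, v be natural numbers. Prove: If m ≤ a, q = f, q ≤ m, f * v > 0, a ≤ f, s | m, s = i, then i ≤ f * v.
Since m ≤ a and a ≤ f, m ≤ f. q = f and q ≤ m, therefore f ≤ m. m ≤ f, so m = f. s = i and s | m, so i | m. m = f, so i | f. Then i | f * v. f * v > 0, so i ≤ f * v.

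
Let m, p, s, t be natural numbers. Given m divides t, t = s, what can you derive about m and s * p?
m divides s * p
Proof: t = s and m divides t, therefore m divides s. Then m divides s * p.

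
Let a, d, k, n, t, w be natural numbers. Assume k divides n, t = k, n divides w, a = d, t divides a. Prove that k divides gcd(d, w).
Because a = d and t divides a, t divides d. t = k, so k divides d. k divides n and n divides w, therefore k divides w. Since k divides d, k divides gcd(d, w).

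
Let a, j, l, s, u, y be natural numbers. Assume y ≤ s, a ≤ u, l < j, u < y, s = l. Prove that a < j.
Since u < y and y ≤ s, u < s. Since s = l, u < l. Since l < j, u < j. a ≤ u, so a < j.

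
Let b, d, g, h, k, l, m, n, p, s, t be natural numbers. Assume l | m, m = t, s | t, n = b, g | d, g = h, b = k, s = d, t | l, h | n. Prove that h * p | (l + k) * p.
From m = t and l | m, l | t. Since t | l, t = l. g = h and g | d, thus h | d. s = d and s | t, thus d | t. Since h | d, h | t. Since t = l, h | l. n = b and b = k, therefore n = k. h | n, so h | k. h | l, so h | l + k. Then h * p | (l + k) * p.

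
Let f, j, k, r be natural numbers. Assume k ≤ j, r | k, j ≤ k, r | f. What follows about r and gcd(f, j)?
r | gcd(f, j)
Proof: Because k ≤ j and j ≤ k, k = j. r | k, so r | j. Since r | f, r | gcd(f, j).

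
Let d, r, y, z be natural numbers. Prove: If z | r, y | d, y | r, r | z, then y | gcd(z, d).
r | z and z | r, therefore r = z. Since y | r, y | z. y | d, so y | gcd(z, d).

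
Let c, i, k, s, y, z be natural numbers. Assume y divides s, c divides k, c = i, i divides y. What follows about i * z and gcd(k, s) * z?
i * z divides gcd(k, s) * z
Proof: c = i and c divides k, thus i divides k. i divides y and y divides s, hence i divides s. Because i divides k, i divides gcd(k, s). Then i * z divides gcd(k, s) * z.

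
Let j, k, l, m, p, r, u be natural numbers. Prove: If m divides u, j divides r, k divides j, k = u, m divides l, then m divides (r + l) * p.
Since k = u and k divides j, u divides j. Since m divides u, m divides j. j divides r, so m divides r. From m divides l, m divides r + l. Then m divides (r + l) * p.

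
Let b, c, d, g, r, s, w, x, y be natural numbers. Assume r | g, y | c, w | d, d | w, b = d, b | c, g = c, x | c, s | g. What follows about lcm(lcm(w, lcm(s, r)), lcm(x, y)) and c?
lcm(lcm(w, lcm(s, r)), lcm(x, y)) | c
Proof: d | w and w | d, so d = w. Since b = d, b = w. Since b | c, w | c. Because s | g and r | g, lcm(s, r) | g. g = c, so lcm(s, r) | c. w | c, so lcm(w, lcm(s, r)) | c. From x | c and y | c, lcm(x, y) | c. lcm(w, lcm(s, r)) | c, so lcm(lcm(w, lcm(s, r)), lcm(x, y)) | c.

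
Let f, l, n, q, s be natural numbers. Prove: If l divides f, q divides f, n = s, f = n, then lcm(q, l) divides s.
From f = n and n = s, f = s. q divides f and l divides f, so lcm(q, l) divides f. f = s, so lcm(q, l) divides s.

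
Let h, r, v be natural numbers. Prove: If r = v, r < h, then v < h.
Since r = v and r < h, by substitution, v < h.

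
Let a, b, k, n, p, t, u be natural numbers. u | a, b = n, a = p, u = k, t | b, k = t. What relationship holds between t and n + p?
t | n + p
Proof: Since b = n and t | b, t | n. u = k and u | a, therefore k | a. Since k = t, t | a. Since a = p, t | p. t | n, so t | n + p.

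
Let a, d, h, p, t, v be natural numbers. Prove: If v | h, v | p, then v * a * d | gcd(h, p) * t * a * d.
From v | h and v | p, v | gcd(h, p). Then v | gcd(h, p) * t. Then v * a | gcd(h, p) * t * a. Then v * a * d | gcd(h, p) * t * a * d.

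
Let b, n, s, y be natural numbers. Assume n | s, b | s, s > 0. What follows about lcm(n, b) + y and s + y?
lcm(n, b) + y ≤ s + y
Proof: n | s and b | s, thus lcm(n, b) | s. Since s > 0, lcm(n, b) ≤ s. Then lcm(n, b) + y ≤ s + y.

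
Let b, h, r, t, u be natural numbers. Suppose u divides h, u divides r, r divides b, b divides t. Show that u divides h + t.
u divides r and r divides b, therefore u divides b. Since b divides t, u divides t. Since u divides h, u divides h + t.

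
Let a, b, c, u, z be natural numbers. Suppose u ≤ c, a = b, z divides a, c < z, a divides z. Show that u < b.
Since z divides a and a divides z, z = a. Because a = b, z = b. Since u ≤ c and c < z, u < z. Since z = b, u < b.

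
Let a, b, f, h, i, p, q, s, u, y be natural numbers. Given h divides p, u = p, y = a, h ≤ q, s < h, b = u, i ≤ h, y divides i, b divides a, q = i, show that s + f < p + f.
q = i and h ≤ q, thus h ≤ i. Since i ≤ h, i = h. From b = u and u = p, b = p. From y = a and y divides i, a divides i. b divides a, so b divides i. b = p, so p divides i. Since i = h, p divides h. Since h divides p, h = p. From s < h, s < p. Then s + f < p + f.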